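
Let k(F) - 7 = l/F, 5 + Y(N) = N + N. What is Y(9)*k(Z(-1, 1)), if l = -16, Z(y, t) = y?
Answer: 299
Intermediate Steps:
Y(N) = -5 + 2*N (Y(N) = -5 + (N + N) = -5 + 2*N)
k(F) = 7 - 16/F
Y(9)*k(Z(-1, 1)) = (-5 + 2*9)*(7 - 16/(-1)) = (-5 + 18)*(7 - 16*(-1)) = 13*(7 + 16) = 13*23 = 299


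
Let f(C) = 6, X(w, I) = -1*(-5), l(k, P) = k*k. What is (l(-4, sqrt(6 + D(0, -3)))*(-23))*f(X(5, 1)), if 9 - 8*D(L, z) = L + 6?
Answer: -2208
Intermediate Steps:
D(L, z) = 3/8 - L/8 (D(L, z) = 9/8 - (L + 6)/8 = 9/8 - (6 + L)/8 = 9/8 + (-3/4 - L/8) = 3/8 - L/8)
l(k, P) = k**2
X(w, I) = 5
(l(-4, sqrt(6 + D(0, -3)))*(-23))*f(X(5, 1)) = ((-4)**2*(-23))*6 = (16*(-23))*6 = -368*6 = -2208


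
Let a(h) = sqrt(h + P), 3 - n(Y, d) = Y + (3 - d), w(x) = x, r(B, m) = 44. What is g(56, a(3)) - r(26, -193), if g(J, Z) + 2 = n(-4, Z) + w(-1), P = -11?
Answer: -43 + 2*I*sqrt(2) ≈ -43.0 + 2.8284*I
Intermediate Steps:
n(Y, d) = d - Y (n(Y, d) = 3 - (Y + (3 - d)) = 3 - (3 + Y - d) = 3 + (-3 + d - Y) = d - Y)
a(h) = sqrt(-11 + h) (a(h) = sqrt(h - 11) = sqrt(-11 + h))
g(J, Z) = 1 + Z (g(J, Z) = -2 + ((Z - 1*(-4)) - 1) = -2 + ((Z + 4) - 1) = -2 + ((4 + Z) - 1) = -2 + (3 + Z) = 1 + Z)
g(56, a(3)) - r(26, -193) = (1 + sqrt(-11 + 3)) - 1*44 = (1 + sqrt(-8)) - 44 = (1 + 2*I*sqrt(2)) - 44 = -43 + 2*I*sqrt(2)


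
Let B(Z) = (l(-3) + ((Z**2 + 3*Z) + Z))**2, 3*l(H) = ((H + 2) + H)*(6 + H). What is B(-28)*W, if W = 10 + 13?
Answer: 10263152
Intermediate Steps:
l(H) = (2 + 2*H)*(6 + H)/3 (l(H) = (((H + 2) + H)*(6 + H))/3 = (((2 + H) + H)*(6 + H))/3 = ((2 + 2*H)*(6 + H))/3 = (2 + 2*H)*(6 + H)/3)
B(Z) = (-4 + Z**2 + 4*Z)**2 (B(Z) = ((4 + (2/3)*(-3)**2 + (14/3)*(-3)) + ((Z**2 + 3*Z) + Z))**2 = ((4 + (2/3)*9 - 14) + (Z**2 + 4*Z))**2 = ((4 + 6 - 14) + (Z**2 + 4*Z))**2 = (-4 + (Z**2 + 4*Z))**2 = (-4 + Z**2 + 4*Z)**2)
W = 23
B(-28)*W = (-4 + (-28)**2 + 4*(-28))**2*23 = (-4 + 784 - 112)**2*23 = 668**2*23 = 446224*23 = 10263152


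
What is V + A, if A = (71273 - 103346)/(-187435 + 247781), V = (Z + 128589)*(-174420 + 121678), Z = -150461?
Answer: 69613517674231/60346 ≈ 1.1536e+9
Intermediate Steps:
V = 1153573024 (V = (-150461 + 128589)*(-174420 + 121678) = -21872*(-52742) = 1153573024)
A = -32073/60346 ≈ -0.53148
V + A = 1153573024 - 32073/60346 = 69613517674231/60346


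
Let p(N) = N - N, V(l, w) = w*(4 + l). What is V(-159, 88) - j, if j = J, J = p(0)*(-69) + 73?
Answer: -13713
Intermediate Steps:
p(N) = 0
J = 73 (J = 0*(-69) + 73 = 0 + 73 = 73)
j = 73
V(-159, 88) - j = 88*(4 - 159) - 1*73 = 88*(-155) - 73 = -13640 - 73 = -13713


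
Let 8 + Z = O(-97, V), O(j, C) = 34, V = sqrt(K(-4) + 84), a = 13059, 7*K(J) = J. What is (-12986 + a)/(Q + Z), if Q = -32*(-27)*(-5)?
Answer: -73/4294 ≈ -0.017000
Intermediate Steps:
K(J) = J/7
Q = -4320 (Q = 864*(-5) = -4320)
V = 2*sqrt(1022)/7 (V = sqrt((1/7)*(-4) + 84) = sqrt(-4/7 + 84) = sqrt(584/7) = 2*sqrt(1022)/7 ≈ 9.1339)
Z = 26 (Z = -8 + 34 = 26)
(-12986 + a)/(Q + Z) = (-12986 + 13059)/(-4320 + 26) = 73/(-4294) = 73*(-1/4294) = -73/4294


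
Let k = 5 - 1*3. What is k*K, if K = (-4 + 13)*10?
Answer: 180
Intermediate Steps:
k = 2 (k = 5 - 3 = 2)
K = 90 (K = 9*10 = 90)
k*K = 2*90 = 180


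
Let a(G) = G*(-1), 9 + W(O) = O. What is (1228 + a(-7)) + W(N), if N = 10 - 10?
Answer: 1226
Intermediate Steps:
N = 0
W(O) = -9 + O
a(G) = -G
(1228 + a(-7)) + W(N) = (1228 - 1*(-7)) + (-9 + 0) = (1228 + 7) - 9 = 1235 - 9 = 1226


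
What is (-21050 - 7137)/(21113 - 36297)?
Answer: 28187/15184 ≈ 1.8564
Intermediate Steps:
(-21050 - 7137)/(21113 - 36297) = -28187/(-15184) = -28187*(-1/15184) = 28187/15184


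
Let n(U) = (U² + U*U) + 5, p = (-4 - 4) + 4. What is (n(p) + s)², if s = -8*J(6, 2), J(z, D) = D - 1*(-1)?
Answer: 169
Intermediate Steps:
J(z, D) = 1 + D (J(z, D) = D + 1 = 1 + D)
s = -24 (s = -8*(1 + 2) = -8*3 = -24)
p = -4 (p = -8 + 4 = -4)
n(U) = 5 + 2*U² (n(U) = (U² + U²) + 5 = 2*U² + 5 = 5 + 2*U²)
(n(p) + s)² = ((5 + 2*(-4)²) - 24)² = ((5 + 2*16) - 24)² = ((5 + 32) - 24)² = (37 - 24)² = 13² = 169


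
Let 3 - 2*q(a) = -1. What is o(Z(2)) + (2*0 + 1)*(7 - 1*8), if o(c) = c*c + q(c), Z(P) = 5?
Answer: 26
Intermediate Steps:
q(a) = 2 (q(a) = 3/2 - 1/2*(-1) = 3/2 + 1/2 = 2)
o(c) = 2 + c**2 (o(c) = c*c + 2 = c**2 + 2 = 2 + c**2)
o(Z(2)) + (2*0 + 1)*(7 - 1*8) = (2 + 5**2) + (2*0 + 1)*(7 - 1*8) = (2 + 25) + (0 + 1)*(7 - 8) = 27 + 1*(-1) = 27 - 1 = 26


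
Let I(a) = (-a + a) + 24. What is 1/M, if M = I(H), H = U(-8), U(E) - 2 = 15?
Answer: 1/24 ≈ 0.041667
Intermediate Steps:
U(E) = 17 (U(E) = 2 + 15 = 17)
H = 17
I(a) = 24 (I(a) = 0 + 24 = 24)
M = 24
1/M = 1/24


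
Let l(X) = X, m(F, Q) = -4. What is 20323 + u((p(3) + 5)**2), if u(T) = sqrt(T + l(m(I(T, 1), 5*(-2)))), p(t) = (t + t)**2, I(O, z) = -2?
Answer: 20323 + sqrt(1677) ≈ 20364.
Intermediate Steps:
p(t) = 4*t**2 (p(t) = (2*t)**2 = 4*t**2)
u(T) = sqrt(-4 + T) (u(T) = sqrt(T - 4) = sqrt(-4 + T))
20323 + u((p(3) + 5)**2) = 20323 + sqrt(-4 + (4*3**2 + 5)**2) = 20323 + sqrt(-4 + (4*9 + 5)**2) = 20323 + sqrt(-4 + (36 + 5)**2) = 20323 + sqrt(-4 + 41**2) = 20323 + sqrt(-4 + 1681) = 20323 + sqrt(1677)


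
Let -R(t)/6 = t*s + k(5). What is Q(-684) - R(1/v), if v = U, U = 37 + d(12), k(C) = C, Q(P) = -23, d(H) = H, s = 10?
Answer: 403/49 ≈ 8.2245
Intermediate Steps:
U = 49 (U = 37 + 12 = 49)
v = 49
R(t) = -30 - 60*t (R(t) = -6*(t*10 + 5) = -6*(10*t + 5) = -6*(5 + 10*t) = -30 - 60*t)
Q(-684) - R(1/v) = -23 - (-30 - 60/49) = -23 - 1*(-1530/49) = -23 + 1530/49 = 403/49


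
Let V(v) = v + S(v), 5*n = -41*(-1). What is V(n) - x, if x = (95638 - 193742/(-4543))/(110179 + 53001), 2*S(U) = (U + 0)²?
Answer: 76419017727/1853316850 ≈ 41.234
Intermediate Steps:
n = 41/5 (n = (-41*(-1))/5 = (⅕)*41 = 41/5 ≈ 8.2000)
S(U) = U²/2 (S(U) = (U + 0)²/2 = U²/2)
V(v) = v + v²/2
x = 108669294/185331685 (x = (95638 - 193742*(-1/4543))/163180 = (95638 + 193742/4543)*(1/163180) = (434677176/4543)*(1/163180) = 108669294/185331685 ≈ 0.58635)
V(n) - x = (½)*(41/5)*(2 + 41/5) - 1*108669294/185331685 = (½)*(41/5)*(51/5) - 108669294/185331685 = 2091/50 - 108669294/185331685 = 76419017727/1853316850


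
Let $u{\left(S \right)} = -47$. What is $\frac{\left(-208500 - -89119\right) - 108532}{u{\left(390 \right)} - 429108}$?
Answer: $\frac{227913}{429155} \approx 0.53107$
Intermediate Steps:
$\frac{\left(-208500 - -89119\right) - 108532}{u{\left(390 \right)} - 429108} = \frac{\left(-208500 - -89119\right) - 108532}{-47 - 429108} = \frac{\left(-208500 + 89119\right) - 108532}{-429155} = \left(-119381 - 108532\right) \left(- \frac{1}{429155}\right) = \left(-227913\right) \left(- \frac{1}{429155}\right) = \frac{227913}{429155}$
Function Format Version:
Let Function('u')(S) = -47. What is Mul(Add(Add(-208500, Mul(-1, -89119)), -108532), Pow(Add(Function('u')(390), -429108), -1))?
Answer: Rational(227913, 429155) ≈ 0.53107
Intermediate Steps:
Mul(Add(Add(-208500, Mul(-1, -89119)), -108532), Pow(Add(Function('u')(390), -429108), -1)) = Mul(Add(Add(-208500, Mul(-1, -89119)), -108532), Pow(Add(-47, -429108), -1)) = Mul(Add(Add(-208500, 89119), -108532), Pow(-429155, -1)) = Mul(Add(-119381, -108532), Rational(-1, 429155)) = Mul(-227913, Rational(-1, 429155)) = Rational(227913, 429155)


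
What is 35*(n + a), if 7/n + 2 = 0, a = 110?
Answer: 7455/2 ≈ 3727.5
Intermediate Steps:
n = -7/2 (n = 7/(-2 + 0) = 7/(-2) = 7*(-½) = -7/2 ≈ -3.5000)
35*(n + a) = 35*(-7/2 + 110) = 35*(213/2) = 7455/2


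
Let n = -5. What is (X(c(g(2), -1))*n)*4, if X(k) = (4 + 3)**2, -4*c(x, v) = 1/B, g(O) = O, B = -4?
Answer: -980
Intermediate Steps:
c(x, v) = 1/16 (c(x, v) = -1/4/(-4) = -1/4*(-1/4) = 1/16)
X(k) = 49 (X(k) = 7**2 = 49)
(X(c(g(2), -1))*n)*4 = (49*(-5))*4 = -245*4 = -980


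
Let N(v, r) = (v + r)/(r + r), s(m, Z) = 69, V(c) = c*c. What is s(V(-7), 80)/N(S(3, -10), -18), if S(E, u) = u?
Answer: 621/7 ≈ 88.714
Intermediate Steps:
V(c) = c²
N(v, r) = (r + v)/(2*r) (N(v, r) = (r + v)/((2*r)) = (r + v)*(1/(2*r)) = (r + v)/(2*r))
s(V(-7), 80)/N(S(3, -10), -18) = 69/(((½)*(-18 - 10)/(-18))) = 69/(((½)*(-1/18)*(-28))) = 69/(7/9) = 69*(9/7) = 621/7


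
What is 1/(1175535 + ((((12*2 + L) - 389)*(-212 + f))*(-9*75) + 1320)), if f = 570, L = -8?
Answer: 1/91312305 ≈ 1.0951e-8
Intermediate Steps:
1/(1175535 + ((((12*2 + L) - 389)*(-212 + f))*(-9*75) + 1320)) = 1/(1175535 + ((((12*2 - 8) - 389)*(-212 + 570))*(-9*75) + 1320)) = 1/(1175535 + ((((24 - 8) - 389)*358)*(-675) + 1320)) = 1/(1175535 + (((16 - 389)*358)*(-675) + 1320)) = 1/(1175535 + (-373*358*(-675) + 1320)) = 1/(1175535 + (-133534*(-675) + 1320)) = 1/(1175535 + (90135450 + 1320)) = 1/(1175535 + 90136770) = 1/91312305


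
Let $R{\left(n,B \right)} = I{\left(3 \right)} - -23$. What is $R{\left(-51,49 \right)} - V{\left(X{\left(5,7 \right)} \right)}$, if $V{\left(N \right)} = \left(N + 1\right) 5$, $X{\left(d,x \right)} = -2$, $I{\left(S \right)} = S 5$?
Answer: $43$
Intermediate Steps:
$I{\left(S \right)} = 5 S$
$R{\left(n,B \right)} = 38$ ($R{\left(n,B \right)} = 5 \cdot 3 - -23 = 15 + 23 = 38$)
$V{\left(N \right)} = 5 + 5 N$ ($V{\left(N \right)} = \left(1 + N\right) 5 = 5 + 5 N$)
$R{\left(-51,49 \right)} - V{\left(X{\left(5,7 \right)} \right)} = 38 - \left(5 + 5 \left(-2\right)\right) = 38 - \left(5 - 10\right) = 38 - -5 = 38 + 5 = 43$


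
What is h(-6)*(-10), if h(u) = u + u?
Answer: 120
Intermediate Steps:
h(u) = 2*u
h(-6)*(-10) = (2*(-6))*(-10) = -12*(-10) = 120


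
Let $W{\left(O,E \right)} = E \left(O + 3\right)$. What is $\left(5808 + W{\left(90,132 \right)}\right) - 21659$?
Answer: $-3575$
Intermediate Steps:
$W{\left(O,E \right)} = E \left(3 + O\right)$
$\left(5808 + W{\left(90,132 \right)}\right) - 21659 = \left(5808 + 132 \left(3 + 90\right)\right) - 21659 = \left(5808 + 132 \cdot 93\right) - 21659 = \left(5808 + 12276\right) - 21659 = 18084 - 21659 = -3575$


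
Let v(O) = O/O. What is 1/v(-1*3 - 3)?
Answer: 1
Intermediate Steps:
v(O) = 1
1/v(-1*3 - 3) = 1/1 = 1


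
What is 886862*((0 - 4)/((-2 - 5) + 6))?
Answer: 3547448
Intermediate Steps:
886862*((0 - 4)/((-2 - 5) + 6)) = 886862*(-4/(-7 + 6)) = 886862*(-4/(-1)) = 886862*(-4*(-1)) = 886862*4 = 3547448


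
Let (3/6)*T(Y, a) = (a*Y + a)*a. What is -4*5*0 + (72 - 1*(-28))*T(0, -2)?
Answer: 800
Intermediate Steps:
T(Y, a) = 2*a*(a + Y*a) (T(Y, a) = 2*((a*Y + a)*a) = 2*((Y*a + a)*a) = 2*((a + Y*a)*a) = 2*(a*(a + Y*a)) = 2*a*(a + Y*a))
-4*5*0 + (72 - 1*(-28))*T(0, -2) = -4*5*0 + (72 - 1*(-28))*(2*(-2)²*(1 + 0)) = -20*0 + (72 + 28)*(2*4*1) = 0 + 100*8 = 0 + 800 = 800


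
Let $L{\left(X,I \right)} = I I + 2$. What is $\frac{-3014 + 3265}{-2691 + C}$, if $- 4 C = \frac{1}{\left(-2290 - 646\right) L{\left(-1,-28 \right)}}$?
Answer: $- \frac{2316926784}{24840039743} \approx -0.093274$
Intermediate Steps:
$L{\left(X,I \right)} = 2 + I^{2}$ ($L{\left(X,I \right)} = I^{2} + 2 = 2 + I^{2}$)
$C = \frac{1}{9230784}$ ($C = - \frac{\frac{1}{-2290 - 646} \frac{1}{2 + \left(-28\right)^{2}}}{4} = - \frac{\frac{1}{-2936} \frac{1}{2 + 784}}{4} = - \frac{\left(- \frac{1}{2936}\right) \frac{1}{786}}{4} = \left(- \frac{1}{4}\right) \left(- \frac{1}{2307696}\right) = \frac{1}{9230784} \approx 1.0833 \cdot 10^{-7}$)
$\frac{-3014 + 3265}{-2691 + C} = \frac{-3014 + 3265}{-2691 + \frac{1}{9230784}} = \frac{251}{- \frac{24840039743}{9230784}} = 251 \left(- \frac{9230784}{24840039743}\right) = - \frac{2316926784}{24840039743}$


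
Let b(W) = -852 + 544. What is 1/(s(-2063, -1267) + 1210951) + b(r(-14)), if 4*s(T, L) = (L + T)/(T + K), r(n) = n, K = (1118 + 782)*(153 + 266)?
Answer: -197436191932766/641026598903 ≈ -308.00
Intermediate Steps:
K = 796100 (K = 1900*419 = 796100)
s(T, L) = (L + T)/(4*(796100 + T)) (s(T, L) = ((L + T)/(T + 796100))/4 = ((L + T)/(796100 + T))/4 = (L + T)/(4*(796100 + T)))
b(W) = -308
1/(s(-2063, -1267) + 1210951) + b(r(-14)) = 1/((-1267 - 2063)/(4*(796100 - 2063)) + 1210951) - 308 = 1/((¼)*(-3330)/794037 + 1210951) - 308 = 1/((¼)*(1/794037)*(-3330) + 1210951) - 308 = 1/(-555/529358 + 1210951) - 308 = 1/(641026598903/529358) - 308 = 529358/641026598903 - 308 = -197436191932766/641026598903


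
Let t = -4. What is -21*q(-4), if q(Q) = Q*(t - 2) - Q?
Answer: -588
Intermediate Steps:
q(Q) = -7*Q (q(Q) = Q*(-4 - 2) - Q = Q*(-6) - Q = -6*Q - Q = -7*Q)
-21*q(-4) = -(-147)*(-4) = -21*28 = -588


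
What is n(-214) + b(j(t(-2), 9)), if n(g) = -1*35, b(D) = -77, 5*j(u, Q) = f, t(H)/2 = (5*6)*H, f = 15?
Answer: -112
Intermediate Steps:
t(H) = 60*H (t(H) = 2*((5*6)*H) = 2*(30*H) = 60*H)
j(u, Q) = 3 (j(u, Q) = (⅕)*15 = 3)
n(g) = -35
n(-214) + b(j(t(-2), 9)) = -35 - 77 = -112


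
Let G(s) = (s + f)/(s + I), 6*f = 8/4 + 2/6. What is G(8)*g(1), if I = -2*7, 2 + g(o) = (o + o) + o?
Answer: -151/108 ≈ -1.3981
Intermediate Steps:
f = 7/18 (f = (8/4 + 2/6)/6 = (8*(1/4) + 2*(1/6))/6 = (2 + 1/3)/6 = (1/6)*(7/3) = 7/18 ≈ 0.38889)
g(o) = -2 + 3*o (g(o) = -2 + ((o + o) + o) = -2 + (2*o + o) = -2 + 3*o)
I = -14
G(s) = (7/18 + s)/(-14 + s) (G(s) = (s + 7/18)/(s - 14) = (7/18 + s)/(-14 + s))
G(8)*g(1) = ((7/18 + 8)/(-14 + 8))*(-2 + 3*1) = ((151/18)/(-6))*(-2 + 3) = -1/6*151/18*1 = -151/108*1 = -151/108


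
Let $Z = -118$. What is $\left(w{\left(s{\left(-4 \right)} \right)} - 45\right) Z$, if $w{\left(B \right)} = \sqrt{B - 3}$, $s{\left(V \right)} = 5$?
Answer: $5310 - 118 \sqrt{2} \approx 5143.1$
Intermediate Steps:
$w{\left(B \right)} = \sqrt{-3 + B}$
$\left(w{\left(s{\left(-4 \right)} \right)} - 45\right) Z = \left(\sqrt{-3 + 5} - 45\right) \left(-118\right) = \left(\sqrt{2} - 45\right) \left(-118\right) = \left(-45 + \sqrt{2}\right) \left(-118\right) = 5310 - 118 \sqrt{2}$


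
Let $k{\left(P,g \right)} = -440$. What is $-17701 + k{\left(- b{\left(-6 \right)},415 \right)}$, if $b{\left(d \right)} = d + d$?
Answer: $-18141$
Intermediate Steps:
$b{\left(d \right)} = 2 d$
$-17701 + k{\left(- b{\left(-6 \right)},415 \right)} = -17701 - 440 = -18141$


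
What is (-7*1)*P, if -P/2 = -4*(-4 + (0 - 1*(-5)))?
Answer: -56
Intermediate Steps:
P = 8 (P = -(-8)*(-4 + (0 - 1*(-5))) = -(-8)*(-4 + (0 + 5)) = -(-8)*(-4 + 5) = -(-8) = -2*(-4) = 8)
(-7*1)*P = -7*1*8 = -7*8 = -56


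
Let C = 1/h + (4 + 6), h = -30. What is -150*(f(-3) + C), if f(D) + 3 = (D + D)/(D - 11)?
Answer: -7765/7 ≈ -1109.3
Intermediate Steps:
C = 299/30 (C = 1/(-30) + (4 + 6) = -1/30 + 10 = 299/30 ≈ 9.9667)
f(D) = -3 + 2*D/(-11 + D) (f(D) = -3 + (D + D)/(D - 11) = -3 + (2*D)/(-11 + D) = -3 + 2*D/(-11 + D))
-150*(f(-3) + C) = -150*((33 - 1*(-3))/(-11 - 3) + 299/30) = -150*((33 + 3)/(-14) + 299/30) = -150*(-1/14*36 + 299/30) = -150*(-18/7 + 299/30) = -150*1553/210 = -7765/7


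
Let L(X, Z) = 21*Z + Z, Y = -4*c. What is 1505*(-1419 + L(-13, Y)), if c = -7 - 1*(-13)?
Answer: -2930235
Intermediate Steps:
c = 6 (c = -7 + 13 = 6)
Y = -24 (Y = -4*6 = -24)
L(X, Z) = 22*Z
1505*(-1419 + L(-13, Y)) = 1505*(-1419 + 22*(-24)) = 1505*(-1419 - 528) = 1505*(-1947) = -2930235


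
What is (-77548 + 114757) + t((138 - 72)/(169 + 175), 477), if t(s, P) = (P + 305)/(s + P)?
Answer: 3054137597/82077 ≈ 37211.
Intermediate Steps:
t(s, P) = (305 + P)/(P + s)
(-77548 + 114757) + t((138 - 72)/(169 + 175), 477) = (-77548 + 114757) + (305 + 477)/(477 + (138 - 72)/(169 + 175)) = 37209 + 782/(477 + 66/344) = 37209 + 782/(477 + 66*(1/344)) = 37209 + 782/(477 + 33/172) = 37209 + 782/(82077/172) = 37209 + (172/82077)*782 = 37209 + 134504/82077 = 3054137597/82077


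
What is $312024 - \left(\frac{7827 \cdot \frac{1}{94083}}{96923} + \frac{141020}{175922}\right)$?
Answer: $\frac{83424534678166146213}{267366449378083} \approx 3.1202 \cdot 10^{5}$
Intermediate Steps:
$312024 - \left(\frac{7827 \cdot \frac{1}{94083}}{96923} + \frac{141020}{175922}\right) = 312024 - \left(7827 \cdot \frac{1}{94083} \cdot \frac{1}{96923} + 141020 \cdot \frac{1}{175922}\right) = 312024 - \left(\frac{2609}{31361} \cdot \frac{1}{96923} + \frac{70510}{87961}\right) = 312024 - \left(\frac{2609}{3039602203} + \frac{70510}{87961}\right) = 312024 - \frac{214322580823779}{267366449378083} = \frac{83424534678166146213}{267366449378083}$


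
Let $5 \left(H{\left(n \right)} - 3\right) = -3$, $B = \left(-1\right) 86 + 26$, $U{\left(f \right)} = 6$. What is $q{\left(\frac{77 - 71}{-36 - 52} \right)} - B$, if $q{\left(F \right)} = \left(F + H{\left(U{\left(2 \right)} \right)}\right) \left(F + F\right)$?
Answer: $\frac{288861}{4840} \approx 59.682$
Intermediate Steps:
$B = -60$ ($B = -86 + 26 = -60$)
$H{\left(n \right)} = \frac{12}{5}$ ($H{\left(n \right)} = 3 + \frac{1}{5} \left(-3\right) = 3 - \frac{3}{5} = \frac{12}{5}$)
$q{\left(F \right)} = 2 F \left(\frac{12}{5} + F\right)$ ($q{\left(F \right)} = \left(F + \frac{12}{5}\right) \left(F + F\right) = \left(\frac{12}{5} + F\right) 2 F = 2 F \left(\frac{12}{5} + F\right)$)
$q{\left(\frac{77 - 71}{-36 - 52} \right)} - B = \frac{2 \frac{77 - 71}{-36 - 52} \left(12 + 5 \frac{77 - 71}{-36 - 52}\right)}{5} - -60 = \frac{2 \frac{6}{-88} \left(12 + 5 \frac{6}{-88}\right)}{5} + 60 = \frac{2 \cdot 6 \left(- \frac{1}{88}\right) \left(12 + 5 \cdot 6 \left(- \frac{1}{88}\right)\right)}{5} + 60 = \frac{2}{5} \left(- \frac{3}{44}\right) \left(12 + 5 \left(- \frac{3}{44}\right)\right) + 60 = \frac{2}{5} \left(- \frac{3}{44}\right) \left(12 - \frac{15}{44}\right) + 60 = \frac{2}{5} \left(- \frac{3}{44}\right) \frac{513}{44} + 60 = - \frac{1539}{4840} + 60 = \frac{288861}{4840}$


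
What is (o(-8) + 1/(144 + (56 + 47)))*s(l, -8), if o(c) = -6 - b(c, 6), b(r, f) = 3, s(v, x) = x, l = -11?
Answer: 17776/247 ≈ 71.968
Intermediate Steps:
o(c) = -9 (o(c) = -6 - 1*3 = -6 - 3 = -9)
(o(-8) + 1/(144 + (56 + 47)))*s(l, -8) = (-9 + 1/(144 + (56 + 47)))*(-8) = (-9 + 1/(144 + 103))*(-8) = (-9 + 1/247)*(-8) = -2222/247*(-8) = 17776/247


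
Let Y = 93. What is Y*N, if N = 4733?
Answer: 440169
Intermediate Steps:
Y*N = 93*4733 = 440169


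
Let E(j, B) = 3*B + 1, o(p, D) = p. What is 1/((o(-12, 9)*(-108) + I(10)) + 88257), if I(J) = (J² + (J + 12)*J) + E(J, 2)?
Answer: 1/89880 ≈ 1.1126e-5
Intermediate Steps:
E(j, B) = 1 + 3*B
I(J) = 7 + J² + J*(12 + J) (I(J) = (J² + (J + 12)*J) + (1 + 3*2) = (J² + (12 + J)*J) + (1 + 6) = (J² + J*(12 + J)) + 7 = 7 + J² + J*(12 + J))
1/((o(-12, 9)*(-108) + I(10)) + 88257) = 1/((-12*(-108) + (7 + 2*10² + 12*10)) + 88257) = 1/((1296 + (7 + 2*100 + 120)) + 88257) = 1/((1296 + (7 + 200 + 120)) + 88257) = 1/((1296 + 327) + 88257) = 1/(1623 + 88257) = 1/89880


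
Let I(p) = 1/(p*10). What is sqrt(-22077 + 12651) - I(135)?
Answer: -1/1350 + I*sqrt(9426) ≈ -0.00074074 + 97.088*I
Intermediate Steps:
I(p) = 1/(10*p)
sqrt(-22077 + 12651) - I(135) = sqrt(-22077 + 12651) - 1/(10*135) = sqrt(-9426) - 1/(10*135) = I*sqrt(9426) - 1*1/1350 = I*sqrt(9426) - 1/1350 = -1/1350 + I*sqrt(9426)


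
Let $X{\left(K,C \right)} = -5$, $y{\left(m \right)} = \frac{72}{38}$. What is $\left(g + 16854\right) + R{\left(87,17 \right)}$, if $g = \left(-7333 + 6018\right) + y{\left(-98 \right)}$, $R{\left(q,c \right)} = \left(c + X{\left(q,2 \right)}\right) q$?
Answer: $\frac{315113}{19} \approx 16585.0$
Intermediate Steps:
$y{\left(m \right)} = \frac{36}{19}$ ($y{\left(m \right)} = 72 \cdot \frac{1}{38} = \frac{36}{19}$)
$R{\left(q,c \right)} = q \left(-5 + c\right)$ ($R{\left(q,c \right)} = \left(c - 5\right) q = \left(-5 + c\right) q = q \left(-5 + c\right)$)
$g = - \frac{24949}{19}$ ($g = \left(-7333 + 6018\right) + \frac{36}{19} = -1315 + \frac{36}{19} = - \frac{24949}{19} \approx -1313.1$)
$\left(g + 16854\right) + R{\left(87,17 \right)} = \left(- \frac{24949}{19} + 16854\right) + 87 \left(-5 + 17\right) = \frac{295277}{19} + 87 \cdot 12 = \frac{295277}{19} + 1044 = \frac{315113}{19}$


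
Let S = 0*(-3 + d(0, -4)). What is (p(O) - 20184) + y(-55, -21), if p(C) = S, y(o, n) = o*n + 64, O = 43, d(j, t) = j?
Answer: -18965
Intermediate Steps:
S = 0 (S = 0*(-3 + 0) = 0*(-3) = 0)
y(o, n) = 64 + n*o (y(o, n) = n*o + 64 = 64 + n*o)
p(C) = 0
(p(O) - 20184) + y(-55, -21) = (0 - 20184) + (64 - 21*(-55)) = -20184 + (64 + 1155) = -20184 + 1219 = -18965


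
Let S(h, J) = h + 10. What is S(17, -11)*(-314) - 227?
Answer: -8705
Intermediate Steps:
S(h, J) = 10 + h
S(17, -11)*(-314) - 227 = (10 + 17)*(-314) - 227 = 27*(-314) - 227 = -8478 - 227 = -8705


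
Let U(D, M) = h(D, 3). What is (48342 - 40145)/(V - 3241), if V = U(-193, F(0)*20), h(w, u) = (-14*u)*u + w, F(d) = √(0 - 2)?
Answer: -8197/3560 ≈ -2.3025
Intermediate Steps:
F(d) = I*√2 (F(d) = √(-2) = I*√2)
h(w, u) = w - 14*u² (h(w, u) = -14*u² + w = w - 14*u²)
U(D, M) = -126 + D (U(D, M) = D - 14*3² = D - 14*9 = D - 126 = -126 + D)
V = -319 (V = -126 - 193 = -319)
(48342 - 40145)/(V - 3241) = (48342 - 40145)/(-319 - 3241) = 8197/(-3560) = 8197*(-1/3560) = -8197/3560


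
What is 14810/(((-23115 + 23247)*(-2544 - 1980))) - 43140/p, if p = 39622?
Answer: -598832485/537749784 ≈ -1.1136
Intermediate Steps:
14810/(((-23115 + 23247)*(-2544 - 1980))) - 43140/p = 14810/(((-23115 + 23247)*(-2544 - 1980))) - 43140/39622 = 14810/((132*(-4524))) - 43140*1/39622 = 14810/(-597168) - 21570/19811 = 14810*(-1/597168) - 21570/19811 = -7405/298584 - 21570/19811 = -598832485/537749784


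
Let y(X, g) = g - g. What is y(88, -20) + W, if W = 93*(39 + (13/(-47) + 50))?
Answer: 387810/47 ≈ 8251.3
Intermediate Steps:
W = 387810/47 (W = 93*(39 + (13*(-1/47) + 50)) = 93*(39 + (-13/47 + 50)) = 93*(39 + 2337/47) = 93*(4170/47) = 387810/47 ≈ 8251.3)
y(X, g) = 0
y(88, -20) + W = 0 + 387810/47 = 387810/47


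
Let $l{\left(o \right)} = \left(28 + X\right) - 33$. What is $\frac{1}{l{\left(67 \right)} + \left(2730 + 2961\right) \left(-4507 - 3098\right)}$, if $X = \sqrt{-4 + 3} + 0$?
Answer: $- \frac{43280060}{1873163593603601} - \frac{i}{1873163593603601} \approx -2.3105 \cdot 10^{-8} - 5.3386 \cdot 10^{-16} i$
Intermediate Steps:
$X = i$ ($X = \sqrt{-1} + 0 = i + 0 = i \approx 1.0 i$)
$l{\left(o \right)} = -5 + i$ ($l{\left(o \right)} = \left(28 + i\right) - 33 = -5 + i$)
$\frac{1}{l{\left(67 \right)} + \left(2730 + 2961\right) \left(-4507 - 3098\right)} = \frac{1}{\left(-5 + i\right) + \left(2730 + 2961\right) \left(-4507 - 3098\right)} = \frac{1}{\left(-5 + i\right) + 5691 \left(-7605\right)} = \frac{1}{\left(-5 + i\right) - 43280055} = \frac{1}{-43280060 + i} = \frac{-43280060 - i}{1873163593603601}$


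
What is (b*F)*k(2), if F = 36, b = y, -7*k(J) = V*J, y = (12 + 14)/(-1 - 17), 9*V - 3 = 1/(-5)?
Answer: 208/45 ≈ 4.6222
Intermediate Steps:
V = 14/45 (V = ⅓ + (⅑)/(-5) = ⅓ + (⅑)*(-⅕) = ⅓ - 1/45 = 14/45 ≈ 0.31111)
y = -13/9 (y = 26/(-18) = 26*(-1/18) = -13/9 ≈ -1.4444)
k(J) = -2*J/45
b = -13/9 ≈ -1.4444
(b*F)*k(2) = (-13/9*36)*(-2/45*2) = -52*(-4/45) = 208/45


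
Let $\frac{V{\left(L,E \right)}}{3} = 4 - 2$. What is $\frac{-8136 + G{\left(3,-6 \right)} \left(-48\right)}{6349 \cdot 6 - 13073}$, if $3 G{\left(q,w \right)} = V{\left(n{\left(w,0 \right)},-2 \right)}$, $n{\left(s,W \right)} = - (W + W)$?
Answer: $- \frac{8232}{25021} \approx -0.329$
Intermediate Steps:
$n{\left(s,W \right)} = - 2 W$
$V{\left(L,E \right)} = 6$ ($V{\left(L,E \right)} = 3 \left(4 - 2\right) = 3 \cdot 2 = 6$)
$G{\left(q,w \right)} = 2$ ($G{\left(q,w \right)} = \frac{1}{3} \cdot 6 = 2$)
$\frac{-8136 + G{\left(3,-6 \right)} \left(-48\right)}{6349 \cdot 6 - 13073} = \frac{-8136 + 2 \left(-48\right)}{6349 \cdot 6 - 13073} = \frac{-8136 - 96}{38094 - 13073} = - \frac{8232}{25021}$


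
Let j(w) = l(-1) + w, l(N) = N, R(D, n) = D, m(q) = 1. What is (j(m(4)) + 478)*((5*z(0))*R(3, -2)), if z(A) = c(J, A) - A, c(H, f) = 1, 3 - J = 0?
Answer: 7170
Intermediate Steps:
J = 3 (J = 3 - 1*0 = 3 + 0 = 3)
z(A) = 1 - A
j(w) = -1 + w
(j(m(4)) + 478)*((5*z(0))*R(3, -2)) = ((-1 + 1) + 478)*((5*(1 - 1*0))*3) = (0 + 478)*((5*(1 + 0))*3) = 478*((5*1)*3) = 478*(5*3) = 478*15 = 7170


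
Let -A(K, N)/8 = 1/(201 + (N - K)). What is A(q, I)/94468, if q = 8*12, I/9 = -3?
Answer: -1/921063 ≈ -1.0857e-6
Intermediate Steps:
I = -27 (I = 9*(-3) = -27)
q = 96
A(K, N) = -8/(201 + N - K) (A(K, N) = -8/(201 + (N - K)) = -8/(201 + N - K))
A(q, I)/94468 = (8/(-201 + 96 - 1*(-27)))/94468 = (8/(-201 + 96 + 27))*(1/94468) = (8/(-78))*(1/94468) = (8*(-1/78))*(1/94468) = -4/39*1/94468 = -1/921063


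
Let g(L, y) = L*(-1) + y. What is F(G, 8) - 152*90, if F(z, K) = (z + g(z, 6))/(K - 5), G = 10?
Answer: -13678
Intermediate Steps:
g(L, y) = y - L (g(L, y) = -L + y = y - L)
F(z, K) = 6/(-5 + K) (F(z, K) = (z + (6 - z))/(K - 5) = 6/(-5 + K))
F(G, 8) - 152*90 = 6/(-5 + 8) - 152*90 = 6/3 - 13680 = 6*(⅓) - 13680 = 2 - 13680 = -13678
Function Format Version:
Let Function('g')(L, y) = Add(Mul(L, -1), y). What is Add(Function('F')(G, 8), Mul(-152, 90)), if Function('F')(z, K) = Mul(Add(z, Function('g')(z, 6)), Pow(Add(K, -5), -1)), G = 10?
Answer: -13678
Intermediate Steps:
Function('g')(L, y) = Add(y, Mul(-1, L)) (Function('g')(L, y) = Add(Mul(-1, L), y) = Add(y, Mul(-1, L)))
Function('F')(z, K) = Mul(6, Pow(Add(-5, K), -1)) (Function('F')(z, K) = Mul(Add(z, Add(6, Mul(-1, z))), Pow(Add(K, -5), -1)) = Mul(6, Pow(Add(-5, K), -1)))
Add(Function('F')(G, 8), Mul(-152, 90)) = Add(Mul(6, Pow(Add(-5, 8), -1)), Mul(-152, 90)) = Add(Mul(6, Pow(3, -1)), -13680) = Add(Mul(6, Rational(1, 3)), -13680) = Add(2, -13680) = -13678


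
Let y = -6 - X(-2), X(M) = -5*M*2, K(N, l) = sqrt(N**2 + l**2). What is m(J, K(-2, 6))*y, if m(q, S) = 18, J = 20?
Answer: -468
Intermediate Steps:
X(M) = -10*M
y = -26 (y = -6 - (-10)*(-2) = -6 - 1*20 = -6 - 20 = -26)
m(J, K(-2, 6))*y = 18*(-26) = -468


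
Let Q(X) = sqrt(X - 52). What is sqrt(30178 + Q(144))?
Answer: sqrt(30178 + 2*sqrt(23)) ≈ 173.75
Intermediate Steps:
Q(X) = sqrt(-52 + X)
sqrt(30178 + Q(144)) = sqrt(30178 + sqrt(-52 + 144)) = sqrt(30178 + sqrt(92)) = sqrt(30178 + 2*sqrt(23))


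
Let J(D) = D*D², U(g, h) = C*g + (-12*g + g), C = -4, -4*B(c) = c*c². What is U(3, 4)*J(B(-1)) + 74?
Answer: 4691/64 ≈ 73.297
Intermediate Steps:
B(c) = -c³/4 (B(c) = -c*c²/4 = -c³/4)
U(g, h) = -15*g (U(g, h) = -4*g + (-12*g + g) = -4*g - 11*g = -15*g)
J(D) = D³
U(3, 4)*J(B(-1)) + 74 = (-15*3)*(-¼*(-1)³)³ + 74 = -45*(-¼*(-1))³ + 74 = -45*(¼)³ + 74 = -45*1/64 + 74 = -45/64 + 74 = 4691/64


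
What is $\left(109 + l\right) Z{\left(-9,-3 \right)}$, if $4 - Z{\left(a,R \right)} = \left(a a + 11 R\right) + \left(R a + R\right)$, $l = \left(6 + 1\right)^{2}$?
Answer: $-10744$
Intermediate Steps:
$l = 49$ ($l = 7^{2} = 49$)
$Z{\left(a,R \right)} = 4 - a^{2} - 12 R - R a$ ($Z{\left(a,R \right)} = 4 - \left(\left(a a + 11 R\right) + \left(R a + R\right)\right) = 4 - \left(\left(a^{2} + 11 R\right) + \left(R + R a\right)\right) = 4 - \left(a^{2} + 12 R + R a\right) = 4 - a^{2} - 12 R - R a$)
$\left(109 + l\right) Z{\left(-9,-3 \right)} = \left(109 + 49\right) \left(4 - \left(-9\right)^{2} - -36 - \left(-3\right) \left(-9\right)\right) = 158 \left(4 - 81 + 36 - 27\right) = 158 \left(-68\right) = -10744$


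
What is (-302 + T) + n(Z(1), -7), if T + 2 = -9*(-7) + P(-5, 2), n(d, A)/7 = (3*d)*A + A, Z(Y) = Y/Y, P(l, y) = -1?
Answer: -438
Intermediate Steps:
Z(Y) = 1
n(d, A) = 7*A + 21*A*d (n(d, A) = 7*((3*d)*A + A) = 7*(3*A*d + A) = 7*(A + 3*A*d) = 7*A + 21*A*d)
T = 60 (T = -2 + (-9*(-7) - 1) = -2 + (63 - 1) = -2 + 62 = 60)
(-302 + T) + n(Z(1), -7) = (-302 + 60) + 7*(-7)*(1 + 3*1) = -242 + 7*(-7)*(1 + 3) = -242 + 7*(-7)*4 = -242 - 196 = -438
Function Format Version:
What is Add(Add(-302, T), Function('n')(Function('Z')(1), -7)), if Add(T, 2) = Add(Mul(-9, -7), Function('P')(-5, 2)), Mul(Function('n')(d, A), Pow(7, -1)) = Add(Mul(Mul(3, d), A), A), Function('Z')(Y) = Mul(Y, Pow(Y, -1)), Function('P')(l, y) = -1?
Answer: -438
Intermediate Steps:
Function('Z')(Y) = 1
Function('n')(d, A) = Add(Mul(7, A), Mul(21, A, d)) (Function('n')(d, A) = Mul(7, Add(Mul(Mul(3, d), A), A)) = Mul(7, Add(Mul(3, A, d), A)) = Mul(7, Add(A, Mul(3, A, d))) = Add(Mul(7, A), Mul(21, A, d)))
T = 60 (T = Add(-2, Add(Mul(-9, -7), -1)) = Add(-2, Add(63, -1)) = Add(-2, 62) = 60)
Add(Add(-302, T), Function('n')(Function('Z')(1), -7)) = Add(Add(-302, 60), Mul(7, -7, Add(1, Mul(3, 1)))) = Add(-242, Mul(7, -7, Add(1, 3))) = Add(-242, Mul(7, -7, 4)) = Add(-242, -196) = -438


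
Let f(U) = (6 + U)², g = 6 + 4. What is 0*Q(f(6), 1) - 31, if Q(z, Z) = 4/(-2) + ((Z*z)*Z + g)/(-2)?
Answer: -31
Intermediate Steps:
g = 10
Q(z, Z) = -7 - z*Z²/2 (Q(z, Z) = 4/(-2) + ((Z*z)*Z + 10)/(-2) = 4*(-½) + (z*Z² + 10)*(-½) = -2 + (10 + z*Z²)*(-½) = -2 + (-5 - z*Z²/2) = -7 - z*Z²/2)
0*Q(f(6), 1) - 31 = 0*(-7 - ½*(6 + 6)²*1²) - 31 = 0*(-7 - ½*12²*1) - 31 = 0*(-7 - ½*144*1) - 31 = 0*(-7 - 72) - 31 = 0*(-79) - 31 = 0 - 31 = -31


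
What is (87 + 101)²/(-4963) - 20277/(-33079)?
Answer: -1068509425/164171077 ≈ -6.5085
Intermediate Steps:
(87 + 101)²/(-4963) - 20277/(-33079) = 188²*(-1/4963) - 20277*(-1/33079) = 35344*(-1/4963) + 20277/33079 = -35344/4963 + 20277/33079 = -1068509425/164171077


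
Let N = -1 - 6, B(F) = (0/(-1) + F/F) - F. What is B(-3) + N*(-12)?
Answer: 88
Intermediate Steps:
B(F) = 1 - F (B(F) = (0*(-1) + 1) - F = (0 + 1) - F = 1 - F)
N = -7
B(-3) + N*(-12) = (1 - 1*(-3)) - 7*(-12) = (1 + 3) + 84 = 4 + 84 = 88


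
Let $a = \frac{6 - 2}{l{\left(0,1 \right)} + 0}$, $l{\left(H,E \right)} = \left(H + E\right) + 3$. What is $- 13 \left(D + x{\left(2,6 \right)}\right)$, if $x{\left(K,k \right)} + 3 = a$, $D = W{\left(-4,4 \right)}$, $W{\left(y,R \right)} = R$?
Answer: $-26$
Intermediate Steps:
$l{\left(H,E \right)} = 3 + E + H$ ($l{\left(H,E \right)} = \left(E + H\right) + 3 = 3 + E + H$)
$a = 1$ ($a = \frac{6 - 2}{\left(3 + 1 + 0\right) + 0} = \frac{4}{4 + 0} = \frac{4}{4} = 4 \cdot \frac{1}{4} = 1$)
$D = 4$
$x{\left(K,k \right)} = -2$ ($x{\left(K,k \right)} = -3 + 1 = -2$)
$- 13 \left(D + x{\left(2,6 \right)}\right) = - 13 \left(4 - 2\right) = \left(-13\right) 2 = -26$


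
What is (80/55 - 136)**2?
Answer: 2190400/121 ≈ 18102.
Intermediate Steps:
(80/55 - 136)**2 = (80*(1/55) - 136)**2 = (16/11 - 136)**2 = (-1480/11)**2 = 2190400/121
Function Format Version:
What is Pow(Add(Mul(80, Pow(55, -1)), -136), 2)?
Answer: Rational(2190400, 121) ≈ 18102.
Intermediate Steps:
Pow(Add(Mul(80, Pow(55, -1)), -136), 2) = Pow(Add(Mul(80, Rational(1, 55)), -136), 2) = Pow(Add(Rational(16, 11), -136), 2) = Pow(Rational(-1480, 11), 2) = Rational(2190400, 121)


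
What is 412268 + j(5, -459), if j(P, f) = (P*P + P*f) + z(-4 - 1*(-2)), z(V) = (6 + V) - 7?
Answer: 409995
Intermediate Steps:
z(V) = -1 + V
j(P, f) = -3 + P**2 + P*f (j(P, f) = (P*P + P*f) + (-1 + (-4 - 1*(-2))) = (P**2 + P*f) + (-1 + (-4 + 2)) = (P**2 + P*f) + (-1 - 2) = (P**2 + P*f) - 3 = -3 + P**2 + P*f)
412268 + j(5, -459) = 412268 + (-3 + 5**2 + 5*(-459)) = 412268 + (-3 + 25 - 2295) = 412268 - 2273 = 409995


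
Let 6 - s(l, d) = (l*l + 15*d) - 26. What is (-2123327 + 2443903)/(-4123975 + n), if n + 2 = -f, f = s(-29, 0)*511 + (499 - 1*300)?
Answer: -320576/3710777 ≈ -0.086390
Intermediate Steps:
s(l, d) = 32 - l² - 15*d (s(l, d) = 6 - ((l*l + 15*d) - 26) = 6 - ((l² + 15*d) - 26) = 6 - (-26 + l² + 15*d) = 6 + (26 - l² - 15*d) = 32 - l² - 15*d)
f = -413200 (f = (32 - 1*(-29)² - 15*0)*511 + (499 - 1*300) = (32 - 1*841 + 0)*511 + (499 - 300) = (32 - 841 + 0)*511 + 199 = -809*511 + 199 = -413399 + 199 = -413200)
n = 413198 (n = -2 - 1*(-413200) = -2 + 413200 = 413198)
(-2123327 + 2443903)/(-4123975 + n) = (-2123327 + 2443903)/(-4123975 + 413198) = 320576/(-3710777) = 320576*(-1/3710777) = -320576/3710777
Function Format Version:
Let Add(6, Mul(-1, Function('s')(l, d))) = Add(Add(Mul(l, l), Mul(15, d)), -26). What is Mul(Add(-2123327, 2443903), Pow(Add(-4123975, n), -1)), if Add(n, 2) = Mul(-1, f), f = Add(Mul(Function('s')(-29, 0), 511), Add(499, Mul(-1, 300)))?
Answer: Rational(-320576, 3710777) ≈ -0.086390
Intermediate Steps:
Function('s')(l, d) = Add(32, Mul(-1, Pow(l, 2)), Mul(-15, d)) (Function('s')(l, d) = Add(6, Mul(-1, Add(Add(Mul(l, l), Mul(15, d)), -26))) = Add(6, Mul(-1, Add(Add(Pow(l, 2), Mul(15, d)), -26))) = Add(6, Mul(-1, Add(-26, Pow(l, 2), Mul(15, d)))) = Add(6, Add(26, Mul(-1, Pow(l, 2)), Mul(-15, d))) = Add(32, Mul(-1, Pow(l, 2)), Mul(-15, d)))
f = -413200 (f = Add(Mul(Add(32, Mul(-1, Pow(-29, 2)), Mul(-15, 0)), 511), Add(499, Mul(-1, 300))) = Add(Mul(Add(32, Mul(-1, 841), 0), 511), Add(499, -300)) = Add(Mul(Add(32, -841, 0), 511), 199) = Add(Mul(-809, 511), 199) = Add(-413399, 199) = -413200)
n = 413198 (n = Add(-2, Mul(-1, -413200)) = Add(-2, 413200) = 413198)
Mul(Add(-2123327, 2443903), Pow(Add(-4123975, n), -1)) = Mul(Add(-2123327, 2443903), Pow(Add(-4123975, 413198), -1)) = Mul(320576, Pow(-3710777, -1)) = Mul(320576, Rational(-1, 3710777)) = Rational(-320576, 3710777)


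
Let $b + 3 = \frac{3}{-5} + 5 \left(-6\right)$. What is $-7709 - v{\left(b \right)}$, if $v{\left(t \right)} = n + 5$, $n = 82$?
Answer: $-7796$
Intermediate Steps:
$b = - \frac{168}{5}$ ($b = -3 + \left(\frac{3}{-5} + 5 \left(-6\right)\right) = -3 + \left(3 \left(- \frac{1}{5}\right) - 30\right) = -3 - \frac{153}{5} = - \frac{168}{5} \approx -33.6$)
$v{\left(t \right)} = 87$ ($v{\left(t \right)} = 82 + 5 = 87$)
$-7709 - v{\left(b \right)} = -7709 - 87 = -7796$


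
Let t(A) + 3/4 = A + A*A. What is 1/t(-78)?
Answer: 4/24021 ≈ 0.00016652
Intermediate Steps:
t(A) = -¾ + A + A² (t(A) = -¾ + (A + A*A) = -¾ + (A + A²) = -¾ + A + A²)
1/t(-78) = 1/(-¾ - 78 + (-78)²) = 1/(-¾ - 78 + 6084) = 1/(24021/4) = 4/24021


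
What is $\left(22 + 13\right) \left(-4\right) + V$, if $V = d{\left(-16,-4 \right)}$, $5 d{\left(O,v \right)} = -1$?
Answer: $- \frac{701}{5} \approx -140.2$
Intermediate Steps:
$d{\left(O,v \right)} = - \frac{1}{5}$ ($d{\left(O,v \right)} = \frac{1}{5} \left(-1\right) = - \frac{1}{5}$)
$V = - \frac{1}{5} \approx -0.2$
$\left(22 + 13\right) \left(-4\right) + V = \left(22 + 13\right) \left(-4\right) - \frac{1}{5} = 35 \left(-4\right) - \frac{1}{5} = -140 - \frac{1}{5} = - \frac{701}{5}$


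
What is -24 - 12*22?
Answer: -288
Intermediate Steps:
-24 - 12*22 = -24 - 264 = -288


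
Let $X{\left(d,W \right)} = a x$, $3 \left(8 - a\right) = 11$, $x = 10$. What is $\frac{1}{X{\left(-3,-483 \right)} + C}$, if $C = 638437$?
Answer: $\frac{3}{1915441} \approx 1.5662 \cdot 10^{-6}$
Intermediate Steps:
$a = \frac{13}{3}$ ($a = 8 - \frac{11}{3} = \frac{13}{3} \approx 4.3333$)
$X{\left(d,W \right)} = \frac{130}{3}$ ($X{\left(d,W \right)} = \frac{13}{3} \cdot 10 = \frac{130}{3}$)
$\frac{1}{X{\left(-3,-483 \right)} + C} = \frac{1}{\frac{130}{3} + 638437} = \frac{1}{\frac{1915441}{3}} = \frac{3}{1915441}$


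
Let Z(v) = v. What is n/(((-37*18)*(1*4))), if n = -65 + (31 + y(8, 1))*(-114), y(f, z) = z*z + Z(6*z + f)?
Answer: 5309/2664 ≈ 1.9929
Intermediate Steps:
y(f, z) = f + z**2 + 6*z (y(f, z) = z*z + (6*z + f) = z**2 + (f + 6*z) = f + z**2 + 6*z)
n = -5309 (n = -65 + (31 + (8 + 1**2 + 6*1))*(-114) = -65 + (31 + (8 + 1 + 6))*(-114) = -65 + (31 + 15)*(-114) = -65 + 46*(-114) = -65 - 5244 = -5309)
n/(((-37*18)*(1*4))) = -5309/((-37*18)*(1*4)) = -5309/((-666*4)) = -5309/(-2664) = -5309*(-1/2664) = 5309/2664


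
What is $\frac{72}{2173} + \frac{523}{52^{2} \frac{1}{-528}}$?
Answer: $- \frac{37491639}{367237} \approx -102.09$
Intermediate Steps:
$\frac{72}{2173} + \frac{523}{52^{2} \frac{1}{-528}} = 72 \cdot \frac{1}{2173} + \frac{523}{2704 \left(- \frac{1}{528}\right)} = \frac{72}{2173} + \frac{523}{- \frac{169}{33}} = \frac{72}{2173} + 523 \left(- \frac{33}{169}\right) = \frac{72}{2173} - \frac{17259}{169} = - \frac{37491639}{367237}$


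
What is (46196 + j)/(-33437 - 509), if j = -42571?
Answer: -3625/33946 ≈ -0.10679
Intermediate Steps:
(46196 + j)/(-33437 - 509) = (46196 - 42571)/(-33437 - 509) = 3625/(-33946) = 3625*(-1/33946) = -3625/33946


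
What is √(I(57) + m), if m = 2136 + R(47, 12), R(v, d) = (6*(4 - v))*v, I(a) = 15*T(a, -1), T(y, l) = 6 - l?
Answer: I*√9885 ≈ 99.423*I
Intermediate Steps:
I(a) = 105 (I(a) = 15*(6 - 1*(-1)) = 15*(6 + 1) = 15*7 = 105)
R(v, d) = v*(24 - 6*v) (R(v, d) = (24 - 6*v)*v = v*(24 - 6*v))
m = -9990 (m = 2136 + 6*47*(4 - 1*47) = 2136 + 6*47*(4 - 47) = 2136 + 6*47*(-43) = 2136 - 12126 = -9990)
√(I(57) + m) = √(105 - 9990) = √(-9885) = I*√9885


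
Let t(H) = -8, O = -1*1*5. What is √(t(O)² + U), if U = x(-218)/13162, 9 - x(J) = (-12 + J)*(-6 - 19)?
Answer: √11011684574/13162 ≈ 7.9727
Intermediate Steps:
O = -5 (O = -1*5 = -5)
x(J) = -291 + 25*J (x(J) = 9 - (-12 + J)*(-6 - 19) = 9 - (-12 + J)*(-25) = 9 - (300 - 25*J) = 9 + (-300 + 25*J) = -291 + 25*J)
U = -5741/13162 (U = (-291 + 25*(-218))/13162 = (-291 - 5450)*(1/13162) = -5741*1/13162 = -5741/13162 ≈ -0.43618)
√(t(O)² + U) = √((-8)² - 5741/13162) = √(64 - 5741/13162) = √(836627/13162) = √11011684574/13162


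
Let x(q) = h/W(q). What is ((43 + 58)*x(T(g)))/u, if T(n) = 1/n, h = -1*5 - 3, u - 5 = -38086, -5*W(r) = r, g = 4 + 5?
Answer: -36360/38081 ≈ -0.95481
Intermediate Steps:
g = 9
W(r) = -r/5
u = -38081 (u = 5 - 38086 = -38081)
h = -8 (h = -5 - 3 = -8)
x(q) = 40/q (x(q) = -8*(-5/q) = -(-40)/q = 40/q)
((43 + 58)*x(T(g)))/u = ((43 + 58)*(40/(1/9)))/(-38081) = (101*(40/(⅑)))*(-1/38081) = (101*(40*9))*(-1/38081) = (101*360)*(-1/38081) = 36360*(-1/38081) = -36360/38081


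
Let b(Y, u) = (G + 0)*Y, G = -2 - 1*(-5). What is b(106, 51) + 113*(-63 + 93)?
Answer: 3708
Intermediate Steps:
G = 3 (G = -2 + 5 = 3)
b(Y, u) = 3*Y (b(Y, u) = (3 + 0)*Y = 3*Y)
b(106, 51) + 113*(-63 + 93) = 3*106 + 113*(-63 + 93) = 318 + 113*30 = 318 + 3390 = 3708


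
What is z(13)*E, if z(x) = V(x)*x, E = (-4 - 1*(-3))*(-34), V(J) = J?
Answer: 5746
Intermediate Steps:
E = 34 (E = (-4 + 3)*(-34) = -1*(-34) = 34)
z(x) = x**2 (z(x) = x*x = x**2)
z(13)*E = 13**2*34 = 169*34 = 5746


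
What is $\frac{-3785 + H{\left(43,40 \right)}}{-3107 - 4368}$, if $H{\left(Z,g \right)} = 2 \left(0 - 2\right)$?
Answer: $\frac{3789}{7475} \approx 0.50689$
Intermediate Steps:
$H{\left(Z,g \right)} = -4$ ($H{\left(Z,g \right)} = 2 \left(-2\right) = -4$)
$\frac{-3785 + H{\left(43,40 \right)}}{-3107 - 4368} = \frac{-3785 - 4}{-3107 - 4368} = - \frac{3789}{-7475} = \left(-3789\right) \left(- \frac{1}{7475}\right) = \frac{3789}{7475}$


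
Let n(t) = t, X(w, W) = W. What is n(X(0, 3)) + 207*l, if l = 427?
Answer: 88392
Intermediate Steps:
n(X(0, 3)) + 207*l = 3 + 207*427 = 3 + 88389 = 88392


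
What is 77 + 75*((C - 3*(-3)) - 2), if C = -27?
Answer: -1423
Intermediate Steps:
77 + 75*((C - 3*(-3)) - 2) = 77 + 75*((-27 - 3*(-3)) - 2) = 77 + 75*((-27 + 9) - 2) = 77 + 75*(-18 - 2) = 77 + 75*(-20) = 77 - 1500 = -1423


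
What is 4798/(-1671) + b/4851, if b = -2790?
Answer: -3104132/900669 ≈ -3.4465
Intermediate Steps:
4798/(-1671) + b/4851 = 4798/(-1671) - 2790/4851 = 4798*(-1/1671) - 2790*1/4851 = -4798/1671 - 310/539 = -3104132/900669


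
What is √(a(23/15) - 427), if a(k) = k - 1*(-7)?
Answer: I*√94155/15 ≈ 20.456*I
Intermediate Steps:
a(k) = 7 + k (a(k) = k + 7 = 7 + k)
√(a(23/15) - 427) = √((7 + 23/15) - 427) = √(128/15 - 427) = √(-6277/15) = I*√94155/15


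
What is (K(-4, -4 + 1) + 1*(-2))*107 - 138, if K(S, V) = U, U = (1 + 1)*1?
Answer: -138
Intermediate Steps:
U = 2 (U = 2*1 = 2)
K(S, V) = 2
(K(-4, -4 + 1) + 1*(-2))*107 - 138 = (2 + 1*(-2))*107 - 138 = (2 - 2)*107 - 138 = 0*107 - 138 = 0 - 138 = -138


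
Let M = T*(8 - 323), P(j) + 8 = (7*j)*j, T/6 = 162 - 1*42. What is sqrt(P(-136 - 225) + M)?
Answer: sqrt(685439) ≈ 827.91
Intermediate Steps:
T = 720 (T = 6*(162 - 1*42) = 6*(162 - 42) = 6*120 = 720)
P(j) = -8 + 7*j**2 (P(j) = -8 + (7*j)*j = -8 + 7*j**2)
M = -226800 (M = 720*(8 - 323) = 720*(-315) = -226800)
sqrt(P(-136 - 225) + M) = sqrt((-8 + 7*(-136 - 225)**2) - 226800) = sqrt((-8 + 7*(-361)**2) - 226800) = sqrt((-8 + 7*130321) - 226800) = sqrt((-8 + 912247) - 226800) = sqrt(912239 - 226800) = sqrt(685439)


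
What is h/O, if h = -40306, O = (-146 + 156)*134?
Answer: -20153/670 ≈ -30.079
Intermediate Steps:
O = 1340 (O = 10*134 = 1340)
h/O = -40306/1340 = -40306*1/1340 = -20153/670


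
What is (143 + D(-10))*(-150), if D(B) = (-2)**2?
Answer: -22050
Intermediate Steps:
D(B) = 4
(143 + D(-10))*(-150) = (143 + 4)*(-150) = 147*(-150) = -22050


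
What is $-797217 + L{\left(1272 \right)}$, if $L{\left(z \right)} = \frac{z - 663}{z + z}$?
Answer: $- \frac{676039813}{848} \approx -7.9722 \cdot 10^{5}$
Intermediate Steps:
$L{\left(z \right)} = \frac{-663 + z}{2 z}$
$-797217 + L{\left(1272 \right)} = -797217 + \frac{-663 + 1272}{2 \cdot 1272} = -797217 + \frac{1}{2} \cdot \frac{1}{1272} \cdot 609 = -797217 + \frac{203}{848} = - \frac{676039813}{848}$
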